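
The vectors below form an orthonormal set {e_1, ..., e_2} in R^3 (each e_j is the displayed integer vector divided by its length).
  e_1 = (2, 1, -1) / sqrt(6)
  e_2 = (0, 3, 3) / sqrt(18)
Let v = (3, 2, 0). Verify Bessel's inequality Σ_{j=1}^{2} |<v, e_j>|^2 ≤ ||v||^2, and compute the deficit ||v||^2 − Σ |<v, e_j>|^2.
Σ |<v, e_j>|^2 = 38/3; ||v||^2 = 13; deficit = 1/3

Write each e_j = u_j / sqrt(<u_j, u_j>) where u_j is the displayed integer vector. Then <v, e_j> = <v, u_j> / sqrt(<u_j, u_j>), so |<v, e_j>|^2 = <v, u_j>^2 / <u_j, u_j>.
Coefficients: <v, e_1> = 8/sqrt(6), <v, e_2> = 6/sqrt(18).
Square and sum: Σ |<v, e_j>|^2 = 38/3.
Compute ||v||^2 = v·v = 13.
Deficit = 13 − 38/3 = 1/3 ≥ 0, confirming Bessel's inequality. (The deficit equals ||v − Σ <v,e_j> e_j||^2, the squared distance from v to span{e_j}.)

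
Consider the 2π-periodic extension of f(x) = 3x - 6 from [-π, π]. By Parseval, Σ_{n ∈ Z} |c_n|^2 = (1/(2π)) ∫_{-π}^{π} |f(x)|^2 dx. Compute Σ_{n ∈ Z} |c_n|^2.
Σ |c_n|^2 = 3π^2 + 36

Expand and integrate term by term over [-π, π]:
  ∫ (3x)^2 dx = 9·(2π^3/3); ∫ 2·3·(-6)·x dx = 0 (odd integrand); ∫ (-6)^2 dx = 36·2π.
So (1/(2π)) ∫_{-π}^{π} (3x - 6)^2 dx = 9π^2/3 + 36 = 3π^2 + 36.
Parseval ⇒ Σ |c_n|^2 = 3π^2 + 36.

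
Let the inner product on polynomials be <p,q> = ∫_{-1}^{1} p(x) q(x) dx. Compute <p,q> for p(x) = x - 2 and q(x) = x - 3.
<p,q> = 38/3

Expand the product: p(x)·q(x) = x^2 - 5*x + 6.
∫_{-1}^{1} of each monomial x^k gives [2/(k+1) if k even, 0 if k odd]. Integrating term-by-term (or equivalently evaluating the antiderivative F(x) = x^3/3 - 5*x^2/2 + 6*x at the endpoints):
  F(1) − F(−1) = 23/6 − (-53/6) = 38/3.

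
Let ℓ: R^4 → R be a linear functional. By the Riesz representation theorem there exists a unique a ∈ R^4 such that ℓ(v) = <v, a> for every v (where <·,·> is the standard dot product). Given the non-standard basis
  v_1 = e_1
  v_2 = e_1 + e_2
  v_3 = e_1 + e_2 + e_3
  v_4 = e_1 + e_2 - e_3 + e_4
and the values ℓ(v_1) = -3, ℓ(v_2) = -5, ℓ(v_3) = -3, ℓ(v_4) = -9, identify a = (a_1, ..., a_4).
a = (-3, -2, 2, -2)

Write a = (a_1, ..., a_4) in the standard basis. For each basis vector v_i, ℓ(v_i) = <v_i, a> is a linear equation in the a_j's. Collect the n equations into a matrix system V a = ℓ, where row i of V is v_i (expressed in the standard basis). Since V is invertible (lower-triangular with 1s on the diagonal, up to permutation), solve by back-substitution:
  V =
[[1, 0, 0, 0],
 [1, 1, 0, 0],
 [1, 1, 1, 0],
 [1, 1, -1, 1]]
  V a = (-3, -5, -3, -9)
Solving gives a = (-3, -2, 2, -2).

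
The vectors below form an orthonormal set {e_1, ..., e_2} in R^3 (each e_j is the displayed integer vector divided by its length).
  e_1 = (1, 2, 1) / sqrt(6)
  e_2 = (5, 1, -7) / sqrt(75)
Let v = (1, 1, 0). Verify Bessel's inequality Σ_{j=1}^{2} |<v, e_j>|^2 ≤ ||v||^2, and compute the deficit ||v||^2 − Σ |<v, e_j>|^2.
Σ |<v, e_j>|^2 = 99/50; ||v||^2 = 2; deficit = 1/50

Write each e_j = u_j / sqrt(<u_j, u_j>) where u_j is the displayed integer vector. Then <v, e_j> = <v, u_j> / sqrt(<u_j, u_j>), so |<v, e_j>|^2 = <v, u_j>^2 / <u_j, u_j>.
Coefficients: <v, e_1> = 3/sqrt(6), <v, e_2> = 6/sqrt(75).
Square and sum: Σ |<v, e_j>|^2 = 99/50.
Compute ||v||^2 = v·v = 2.
Deficit = 2 − 99/50 = 1/50 ≥ 0, confirming Bessel's inequality. (The deficit equals ||v − Σ <v,e_j> e_j||^2, the squared distance from v to span{e_j}.)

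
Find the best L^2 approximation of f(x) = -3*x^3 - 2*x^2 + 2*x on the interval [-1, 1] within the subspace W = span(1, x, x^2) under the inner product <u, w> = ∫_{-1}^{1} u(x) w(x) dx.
g(x) = -2*x^2 + x/5

The best approximation g ∈ W is the orthogonal projection of f onto W. Writing g = a_0 + a_1 x + a_2 x^2, the coefficients solve the normal equations G · a = b where
  G_{ij} = <φ_i, φ_j> and b_i = <f, φ_i>, with φ_0 = 1, φ_1 = x, φ_2 = x^2.
G =
  [2, 0, 2/3]
  [0, 2/3, 0]
  [2/3, 0, 2/5],
b = (-4/3, 2/15, -4/5).
Solving gives a_0 = 0, a_1 = 1/5, a_2 = -2, so
  g(x) = -2*x^2 + x/5.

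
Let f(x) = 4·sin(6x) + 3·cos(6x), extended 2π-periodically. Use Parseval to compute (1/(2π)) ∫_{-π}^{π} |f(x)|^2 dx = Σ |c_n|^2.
Σ |c_n|^2 = 25/2

Expand |f|^2 and use orthogonality of {sin(nx), cos(mx)} on [-π, π]:
  ∫_{-π}^{π} sin(nx)^2 dx = π, ∫ cos(mx)^2 dx = π, and cross terms integrate to 0.
So ∫_{-π}^{π} f(x)^2 dx = 4^2 · π + 3^2 · π = (16 + 9)π.
Divide by 2π: (16 + 9)/2 = 25/2.
By Parseval, this equals Σ |c_n|^2.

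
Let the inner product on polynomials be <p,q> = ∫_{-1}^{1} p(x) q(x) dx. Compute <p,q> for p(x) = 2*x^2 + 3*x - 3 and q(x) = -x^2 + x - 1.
<p,q> = 118/15

Expand the product: p(x)·q(x) = -2*x^4 - x^3 + 4*x^2 - 6*x + 3.
∫_{-1}^{1} of each monomial x^k gives [2/(k+1) if k even, 0 if k odd]. Integrating term-by-term (or equivalently evaluating the antiderivative F(x) = -2*x^5/5 - x^4/4 + 4*x^3/3 - 3*x^2 + 3*x at the endpoints):
  F(1) − F(−1) = 41/60 − (-431/60) = 118/15.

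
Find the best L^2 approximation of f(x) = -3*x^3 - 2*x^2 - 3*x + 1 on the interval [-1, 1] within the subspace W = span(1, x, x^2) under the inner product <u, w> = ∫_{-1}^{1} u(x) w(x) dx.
g(x) = -2*x^2 - 24*x/5 + 1

The best approximation g ∈ W is the orthogonal projection of f onto W. Writing g = a_0 + a_1 x + a_2 x^2, the coefficients solve the normal equations G · a = b where
  G_{ij} = <φ_i, φ_j> and b_i = <f, φ_i>, with φ_0 = 1, φ_1 = x, φ_2 = x^2.
G =
  [2, 0, 2/3]
  [0, 2/3, 0]
  [2/3, 0, 2/5],
b = (2/3, -16/5, -2/15).
Solving gives a_0 = 1, a_1 = -24/5, a_2 = -2, so
  g(x) = -2*x^2 - 24*x/5 + 1.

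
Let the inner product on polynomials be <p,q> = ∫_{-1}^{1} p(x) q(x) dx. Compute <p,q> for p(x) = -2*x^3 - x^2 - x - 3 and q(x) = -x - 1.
<p,q> = 122/15

Expand the product: p(x)·q(x) = 2*x^4 + 3*x^3 + 2*x^2 + 4*x + 3.
∫_{-1}^{1} of each monomial x^k gives [2/(k+1) if k even, 0 if k odd]. Integrating term-by-term (or equivalently evaluating the antiderivative F(x) = 2*x^5/5 + 3*x^4/4 + 2*x^3/3 + 2*x^2 + 3*x at the endpoints):
  F(1) − F(−1) = 409/60 − (-79/60) = 122/15.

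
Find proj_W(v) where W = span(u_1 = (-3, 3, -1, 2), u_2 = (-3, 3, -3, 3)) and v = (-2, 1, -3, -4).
proj_W(v) = (-4/11, 4/11, -8/11, 6/11)

Set up U = [u_1 | ... | u_2] ∈ R^(4×2). The projector onto W = col(U) is P = U (U^T U)^(-1) U^T.
Compute U^T U =
  [23, 27]
  [27, 36],
and U^T v = (4, 6).
Solve U^T U · c = U^T v for the coefficients: c = (-2/11, 10/33). The projection is proj_W(v) = U c.
Check: (v - proj_W(v)) · u_1 = 0  (should be 0).
Check: (v - proj_W(v)) · u_2 = 0  (should be 0).
Result: proj_W(v) = (-4/11, 4/11, -8/11, 6/11).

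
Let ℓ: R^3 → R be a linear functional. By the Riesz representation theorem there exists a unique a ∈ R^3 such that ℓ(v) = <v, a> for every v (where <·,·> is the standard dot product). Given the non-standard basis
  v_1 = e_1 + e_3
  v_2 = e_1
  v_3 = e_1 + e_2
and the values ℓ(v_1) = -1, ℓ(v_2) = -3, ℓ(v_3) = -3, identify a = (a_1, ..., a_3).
a = (-3, 0, 2)

Write a = (a_1, ..., a_3) in the standard basis. For each basis vector v_i, ℓ(v_i) = <v_i, a> is a linear equation in the a_j's. Collect the n equations into a matrix system V a = ℓ, where row i of V is v_i (expressed in the standard basis). Since V is invertible (lower-triangular with 1s on the diagonal, up to permutation), solve by back-substitution:
  V =
[[1, 0, 1],
 [1, 0, 0],
 [1, 1, 0]]
  V a = (-1, -3, -3)
Solving gives a = (-3, 0, 2).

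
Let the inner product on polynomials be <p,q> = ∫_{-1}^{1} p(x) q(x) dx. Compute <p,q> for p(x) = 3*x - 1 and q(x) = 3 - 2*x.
<p,q> = -10

Expand the product: p(x)·q(x) = -6*x^2 + 11*x - 3.
∫_{-1}^{1} of each monomial x^k gives [2/(k+1) if k even, 0 if k odd]. Integrating term-by-term (or equivalently evaluating the antiderivative F(x) = -2*x^3 + 11*x^2/2 - 3*x at the endpoints):
  F(1) − F(−1) = 1/2 − (21/2) = -10.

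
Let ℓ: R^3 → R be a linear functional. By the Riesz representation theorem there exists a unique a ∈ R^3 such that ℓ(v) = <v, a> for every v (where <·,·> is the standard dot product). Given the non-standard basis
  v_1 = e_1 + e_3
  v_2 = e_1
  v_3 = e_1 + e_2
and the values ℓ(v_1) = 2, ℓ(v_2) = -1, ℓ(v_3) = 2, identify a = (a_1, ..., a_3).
a = (-1, 3, 3)

Write a = (a_1, ..., a_3) in the standard basis. For each basis vector v_i, ℓ(v_i) = <v_i, a> is a linear equation in the a_j's. Collect the n equations into a matrix system V a = ℓ, where row i of V is v_i (expressed in the standard basis). Since V is invertible (lower-triangular with 1s on the diagonal, up to permutation), solve by back-substitution:
  V =
[[1, 0, 1],
 [1, 0, 0],
 [1, 1, 0]]
  V a = (2, -1, 2)
Solving gives a = (-1, 3, 3).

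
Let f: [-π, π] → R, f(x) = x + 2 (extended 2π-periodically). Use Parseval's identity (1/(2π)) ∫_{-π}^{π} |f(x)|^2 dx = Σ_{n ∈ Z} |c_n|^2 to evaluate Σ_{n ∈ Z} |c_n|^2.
Σ |c_n|^2 = π^2/3 + 4

Expand and integrate term by term over [-π, π]:
  ∫ (x)^2 dx = 1·(2π^3/3); ∫ 2·1·(2)·x dx = 0 (odd integrand); ∫ 2^2 dx = 4·2π.
So (1/(2π)) ∫_{-π}^{π} (x + 2)^2 dx = 1π^2/3 + 4 = π^2/3 + 4.
Parseval ⇒ Σ |c_n|^2 = π^2/3 + 4.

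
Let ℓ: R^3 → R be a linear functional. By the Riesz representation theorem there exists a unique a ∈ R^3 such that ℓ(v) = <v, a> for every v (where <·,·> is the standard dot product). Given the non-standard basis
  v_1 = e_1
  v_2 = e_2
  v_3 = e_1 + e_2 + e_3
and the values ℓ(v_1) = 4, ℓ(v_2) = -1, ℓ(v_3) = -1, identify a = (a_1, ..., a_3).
a = (4, -1, -4)

Write a = (a_1, ..., a_3) in the standard basis. For each basis vector v_i, ℓ(v_i) = <v_i, a> is a linear equation in the a_j's. Collect the n equations into a matrix system V a = ℓ, where row i of V is v_i (expressed in the standard basis). Since V is invertible (lower-triangular with 1s on the diagonal, up to permutation), solve by back-substitution:
  V =
[[1, 0, 0],
 [0, 1, 0],
 [1, 1, 1]]
  V a = (4, -1, -1)
Solving gives a = (4, -1, -4).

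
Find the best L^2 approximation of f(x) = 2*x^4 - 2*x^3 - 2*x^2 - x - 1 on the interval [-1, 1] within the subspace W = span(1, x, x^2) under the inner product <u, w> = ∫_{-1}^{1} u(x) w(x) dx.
g(x) = -2*x^2/7 - 11*x/5 - 41/35

The best approximation g ∈ W is the orthogonal projection of f onto W. Writing g = a_0 + a_1 x + a_2 x^2, the coefficients solve the normal equations G · a = b where
  G_{ij} = <φ_i, φ_j> and b_i = <f, φ_i>, with φ_0 = 1, φ_1 = x, φ_2 = x^2.
G =
  [2, 0, 2/3]
  [0, 2/3, 0]
  [2/3, 0, 2/5],
b = (-38/15, -22/15, -94/105).
Solving gives a_0 = -41/35, a_1 = -11/5, a_2 = -2/7, so
  g(x) = -2*x^2/7 - 11*x/5 - 41/35.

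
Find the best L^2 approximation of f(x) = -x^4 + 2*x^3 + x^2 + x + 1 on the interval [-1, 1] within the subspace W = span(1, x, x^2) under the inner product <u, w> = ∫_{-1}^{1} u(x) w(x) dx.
g(x) = x^2/7 + 11*x/5 + 38/35

The best approximation g ∈ W is the orthogonal projection of f onto W. Writing g = a_0 + a_1 x + a_2 x^2, the coefficients solve the normal equations G · a = b where
  G_{ij} = <φ_i, φ_j> and b_i = <f, φ_i>, with φ_0 = 1, φ_1 = x, φ_2 = x^2.
G =
  [2, 0, 2/3]
  [0, 2/3, 0]
  [2/3, 0, 2/5],
b = (34/15, 22/15, 82/105).
Solving gives a_0 = 38/35, a_1 = 11/5, a_2 = 1/7, so
  g(x) = x^2/7 + 11*x/5 + 38/35.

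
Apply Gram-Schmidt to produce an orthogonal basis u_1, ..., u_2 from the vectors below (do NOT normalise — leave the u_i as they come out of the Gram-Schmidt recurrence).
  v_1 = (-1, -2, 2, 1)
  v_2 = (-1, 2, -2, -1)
Orthogonal basis:
  u_1 = (-1, -2, 2, 1)
  u_2 = (-9/5, 2/5, -2/5, -1/5)

Apply the Gram-Schmidt recurrence
  u_1 = v_1
  u_i = v_i − Σ_{j<i} ((v_i · u_j) / (u_j · u_j)) · u_j.

Step by step this gives:
  u_1 = (-1, -2, 2, 1)
  u_2 = (-9/5, 2/5, -2/5, -1/5)

Orthogonality check:
  u_2 · u_1 = 0 (should be 0)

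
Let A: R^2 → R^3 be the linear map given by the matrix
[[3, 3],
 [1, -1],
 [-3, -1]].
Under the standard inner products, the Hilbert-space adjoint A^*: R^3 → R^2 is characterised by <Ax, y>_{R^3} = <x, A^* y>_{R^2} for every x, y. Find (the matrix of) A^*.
A^* = A^T =
[[3, 1, -3],
 [3, -1, -1]]

For real matrices with standard dot products, the defining identity <Ax, y> = <x, A^* y> gives (Ax)^T y = x^T (A^*) y, i.e. x^T A^T y = x^T (A^*) y. Since this holds for all x, y, we must have A^* = A^T. Therefore
A^* =
[[3, 1, -3],
 [3, -1, -1]].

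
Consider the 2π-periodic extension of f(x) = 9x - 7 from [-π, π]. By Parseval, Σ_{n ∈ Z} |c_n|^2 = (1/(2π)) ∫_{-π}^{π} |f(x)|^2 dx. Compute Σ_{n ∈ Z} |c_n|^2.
Σ |c_n|^2 = 27π^2 + 49

Expand and integrate term by term over [-π, π]:
  ∫ (9x)^2 dx = 81·(2π^3/3); ∫ 2·9·(-7)·x dx = 0 (odd integrand); ∫ (-7)^2 dx = 49·2π.
So (1/(2π)) ∫_{-π}^{π} (9x - 7)^2 dx = 81π^2/3 + 49 = 27π^2 + 49.
Parseval ⇒ Σ |c_n|^2 = 27π^2 + 49.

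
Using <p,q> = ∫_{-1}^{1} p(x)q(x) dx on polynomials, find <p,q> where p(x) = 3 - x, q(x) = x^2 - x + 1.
<p,q> = 26/3

Expand the product: p(x)·q(x) = -x^3 + 4*x^2 - 4*x + 3.
∫_{-1}^{1} of each monomial x^k gives [2/(k+1) if k even, 0 if k odd]. Integrating term-by-term (or equivalently evaluating the antiderivative F(x) = -x^4/4 + 4*x^3/3 - 2*x^2 + 3*x at the endpoints):
  F(1) − F(−1) = 25/12 − (-79/12) = 26/3.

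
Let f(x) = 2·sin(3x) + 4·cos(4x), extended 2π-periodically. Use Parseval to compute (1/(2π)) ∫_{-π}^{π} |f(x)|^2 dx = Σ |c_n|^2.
Σ |c_n|^2 = 10

Expand |f|^2 and use orthogonality of {sin(nx), cos(mx)} on [-π, π]:
  ∫_{-π}^{π} sin(nx)^2 dx = π, ∫ cos(mx)^2 dx = π, and cross terms integrate to 0.
So ∫_{-π}^{π} f(x)^2 dx = 2^2 · π + 4^2 · π = (4 + 16)π.
Divide by 2π: (4 + 16)/2 = 10.
By Parseval, this equals Σ |c_n|^2.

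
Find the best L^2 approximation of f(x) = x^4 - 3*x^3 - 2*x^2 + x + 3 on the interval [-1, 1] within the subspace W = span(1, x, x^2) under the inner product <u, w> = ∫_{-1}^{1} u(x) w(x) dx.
g(x) = -8*x^2/7 - 4*x/5 + 102/35

The best approximation g ∈ W is the orthogonal projection of f onto W. Writing g = a_0 + a_1 x + a_2 x^2, the coefficients solve the normal equations G · a = b where
  G_{ij} = <φ_i, φ_j> and b_i = <f, φ_i>, with φ_0 = 1, φ_1 = x, φ_2 = x^2.
G =
  [2, 0, 2/3]
  [0, 2/3, 0]
  [2/3, 0, 2/5],
b = (76/15, -8/15, 52/35).
Solving gives a_0 = 102/35, a_1 = -4/5, a_2 = -8/7, so
  g(x) = -8*x^2/7 - 4*x/5 + 102/35.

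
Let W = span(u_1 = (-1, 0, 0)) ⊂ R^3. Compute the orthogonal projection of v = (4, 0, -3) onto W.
proj_W(v) = (4, 0, 0)

Set up U = [u_1 | ... | u_1] ∈ R^(3×1). The projector onto W = col(U) is P = U (U^T U)^(-1) U^T.
Compute U^T U =
  [1],
and U^T v = (-4).
Solve U^T U · c = U^T v for the coefficients: c = (-4). The projection is proj_W(v) = U c.
Check: (v - proj_W(v)) · u_1 = 0  (should be 0).
Result: proj_W(v) = (4, 0, 0).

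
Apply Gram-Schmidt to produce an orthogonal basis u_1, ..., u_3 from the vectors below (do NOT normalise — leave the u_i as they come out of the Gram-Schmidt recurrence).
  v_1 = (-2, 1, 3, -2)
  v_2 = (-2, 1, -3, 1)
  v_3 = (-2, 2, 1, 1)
Orthogonal basis:
  u_1 = (-2, 1, 3, -2)
  u_2 = (-8/3, 4/3, -2, 1/3)
  u_3 = (1/13, 25/26, 21/26, 21/13)

Apply the Gram-Schmidt recurrence
  u_1 = v_1
  u_i = v_i − Σ_{j<i} ((v_i · u_j) / (u_j · u_j)) · u_j.

Step by step this gives:
  u_1 = (-2, 1, 3, -2)
  u_2 = (-8/3, 4/3, -2, 1/3)
  u_3 = (1/13, 25/26, 21/26, 21/13)

Orthogonality check:
  u_2 · u_1 = 0 (should be 0)
  u_3 · u_1 = 0 (should be 0)
  u_3 · u_2 = 0 (should be 0)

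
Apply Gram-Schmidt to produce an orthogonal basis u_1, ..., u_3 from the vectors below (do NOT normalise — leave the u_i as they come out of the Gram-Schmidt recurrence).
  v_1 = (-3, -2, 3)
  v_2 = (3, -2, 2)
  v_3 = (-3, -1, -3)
Orthogonal basis:
  u_1 = (-3, -2, 3)
  u_2 = (69/22, -21/11, 41/22)
  u_3 = (-114/373, -855/373, -684/373)

Apply the Gram-Schmidt recurrence
  u_1 = v_1
  u_i = v_i − Σ_{j<i} ((v_i · u_j) / (u_j · u_j)) · u_j.

Step by step this gives:
  u_1 = (-3, -2, 3)
  u_2 = (69/22, -21/11, 41/22)
  u_3 = (-114/373, -855/373, -684/373)

Orthogonality check:
  u_2 · u_1 = 0 (should be 0)
  u_3 · u_1 = 0 (should be 0)
  u_3 · u_2 = 0 (should be 0)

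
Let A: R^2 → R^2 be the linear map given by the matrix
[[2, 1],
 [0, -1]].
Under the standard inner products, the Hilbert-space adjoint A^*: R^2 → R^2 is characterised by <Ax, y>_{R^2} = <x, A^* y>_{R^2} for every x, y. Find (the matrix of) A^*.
A^* = A^T =
[[2, 0],
 [1, -1]]

For real matrices with standard dot products, the defining identity <Ax, y> = <x, A^* y> gives (Ax)^T y = x^T (A^*) y, i.e. x^T A^T y = x^T (A^*) y. Since this holds for all x, y, we must have A^* = A^T. Therefore
A^* =
[[2, 0],
 [1, -1]].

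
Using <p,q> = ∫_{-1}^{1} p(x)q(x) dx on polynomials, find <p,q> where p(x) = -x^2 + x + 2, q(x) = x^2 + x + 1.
<p,q> = 74/15

Expand the product: p(x)·q(x) = -x^4 + 2*x^2 + 3*x + 2.
∫_{-1}^{1} of each monomial x^k gives [2/(k+1) if k even, 0 if k odd]. Integrating term-by-term (or equivalently evaluating the antiderivative F(x) = -x^5/5 + 2*x^3/3 + 3*x^2/2 + 2*x at the endpoints):
  F(1) − F(−1) = 119/30 − (-29/30) = 74/15.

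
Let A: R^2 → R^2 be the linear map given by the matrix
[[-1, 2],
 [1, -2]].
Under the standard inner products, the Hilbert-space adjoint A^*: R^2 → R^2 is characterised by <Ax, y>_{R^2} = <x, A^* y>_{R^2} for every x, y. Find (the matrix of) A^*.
A^* = A^T =
[[-1, 1],
 [2, -2]]

For real matrices with standard dot products, the defining identity <Ax, y> = <x, A^* y> gives (Ax)^T y = x^T (A^*) y, i.e. x^T A^T y = x^T (A^*) y. Since this holds for all x, y, we must have A^* = A^T. Therefore
A^* =
[[-1, 1],
 [2, -2]].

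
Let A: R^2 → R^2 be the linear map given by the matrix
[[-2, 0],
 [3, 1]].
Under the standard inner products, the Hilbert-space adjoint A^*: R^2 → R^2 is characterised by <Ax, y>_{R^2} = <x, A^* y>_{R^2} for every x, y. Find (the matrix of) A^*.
A^* = A^T =
[[-2, 3],
 [0, 1]]

For real matrices with standard dot products, the defining identity <Ax, y> = <x, A^* y> gives (Ax)^T y = x^T (A^*) y, i.e. x^T A^T y = x^T (A^*) y. Since this holds for all x, y, we must have A^* = A^T. Therefore
A^* =
[[-2, 3],
 [0, 1]].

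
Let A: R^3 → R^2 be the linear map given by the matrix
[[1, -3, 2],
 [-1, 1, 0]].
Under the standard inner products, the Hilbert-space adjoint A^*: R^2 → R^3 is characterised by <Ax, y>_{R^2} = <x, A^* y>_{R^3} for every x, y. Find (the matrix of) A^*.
A^* = A^T =
[[1, -1],
 [-3, 1],
 [2, 0]]

For real matrices with standard dot products, the defining identity <Ax, y> = <x, A^* y> gives (Ax)^T y = x^T (A^*) y, i.e. x^T A^T y = x^T (A^*) y. Since this holds for all x, y, we must have A^* = A^T. Therefore
A^* =
[[1, -1],
 [-3, 1],
 [2, 0]].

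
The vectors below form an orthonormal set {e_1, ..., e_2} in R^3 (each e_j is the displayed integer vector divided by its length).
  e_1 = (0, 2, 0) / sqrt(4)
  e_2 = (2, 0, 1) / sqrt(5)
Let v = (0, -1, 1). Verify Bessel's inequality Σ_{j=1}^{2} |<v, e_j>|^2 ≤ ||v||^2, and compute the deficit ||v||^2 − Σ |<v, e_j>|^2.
Σ |<v, e_j>|^2 = 6/5; ||v||^2 = 2; deficit = 4/5

Write each e_j = u_j / sqrt(<u_j, u_j>) where u_j is the displayed integer vector. Then <v, e_j> = <v, u_j> / sqrt(<u_j, u_j>), so |<v, e_j>|^2 = <v, u_j>^2 / <u_j, u_j>.
Coefficients: <v, e_1> = -2/sqrt(4), <v, e_2> = 1/sqrt(5).
Square and sum: Σ |<v, e_j>|^2 = 6/5.
Compute ||v||^2 = v·v = 2.
Deficit = 2 − 6/5 = 4/5 ≥ 0, confirming Bessel's inequality. (The deficit equals ||v − Σ <v,e_j> e_j||^2, the squared distance from v to span{e_j}.)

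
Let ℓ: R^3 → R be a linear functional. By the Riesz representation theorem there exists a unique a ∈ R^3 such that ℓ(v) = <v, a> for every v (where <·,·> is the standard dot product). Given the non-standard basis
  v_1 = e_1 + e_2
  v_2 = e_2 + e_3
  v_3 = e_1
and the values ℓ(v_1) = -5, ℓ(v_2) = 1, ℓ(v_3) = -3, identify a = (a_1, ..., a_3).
a = (-3, -2, 3)

Write a = (a_1, ..., a_3) in the standard basis. For each basis vector v_i, ℓ(v_i) = <v_i, a> is a linear equation in the a_j's. Collect the n equations into a matrix system V a = ℓ, where row i of V is v_i (expressed in the standard basis). Since V is invertible (lower-triangular with 1s on the diagonal, up to permutation), solve by back-substitution:
  V =
[[1, 1, 0],
 [0, 1, 1],
 [1, 0, 0]]
  V a = (-5, 1, -3)
Solving gives a = (-3, -2, 3).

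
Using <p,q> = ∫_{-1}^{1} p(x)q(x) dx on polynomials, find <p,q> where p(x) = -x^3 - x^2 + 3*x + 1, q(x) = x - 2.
<p,q> = -16/15

Expand the product: p(x)·q(x) = -x^4 + x^3 + 5*x^2 - 5*x - 2.
∫_{-1}^{1} of each monomial x^k gives [2/(k+1) if k even, 0 if k odd]. Integrating term-by-term (or equivalently evaluating the antiderivative F(x) = -x^5/5 + x^4/4 + 5*x^3/3 - 5*x^2/2 - 2*x at the endpoints):
  F(1) − F(−1) = -167/60 − (-103/60) = -16/15.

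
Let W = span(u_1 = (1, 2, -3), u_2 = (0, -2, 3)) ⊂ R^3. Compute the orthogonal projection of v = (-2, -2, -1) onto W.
proj_W(v) = (-2, -2/13, 3/13)

Set up U = [u_1 | ... | u_2] ∈ R^(3×2). The projector onto W = col(U) is P = U (U^T U)^(-1) U^T.
Compute U^T U =
  [14, -13]
  [-13, 13],
and U^T v = (-3, 1).
Solve U^T U · c = U^T v for the coefficients: c = (-2, -25/13). The projection is proj_W(v) = U c.
Check: (v - proj_W(v)) · u_1 = 0  (should be 0).
Check: (v - proj_W(v)) · u_2 = 0  (should be 0).
Result: proj_W(v) = (-2, -2/13, 3/13).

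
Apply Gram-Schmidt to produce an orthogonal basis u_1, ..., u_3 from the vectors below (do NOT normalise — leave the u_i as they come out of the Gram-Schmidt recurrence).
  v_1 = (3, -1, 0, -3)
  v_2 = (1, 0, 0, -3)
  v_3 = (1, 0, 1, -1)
Orthogonal basis:
  u_1 = (3, -1, 0, -3)
  u_2 = (-17/19, 12/19, 0, -21/19)
  u_3 = (3/23, 6/23, 1, 1/23)

Apply the Gram-Schmidt recurrence
  u_1 = v_1
  u_i = v_i − Σ_{j<i} ((v_i · u_j) / (u_j · u_j)) · u_j.

Step by step this gives:
  u_1 = (3, -1, 0, -3)
  u_2 = (-17/19, 12/19, 0, -21/19)
  u_3 = (3/23, 6/23, 1, 1/23)

Orthogonality check:
  u_2 · u_1 = 0 (should be 0)
  u_3 · u_1 = 0 (should be 0)
  u_3 · u_2 = 0 (should be 0)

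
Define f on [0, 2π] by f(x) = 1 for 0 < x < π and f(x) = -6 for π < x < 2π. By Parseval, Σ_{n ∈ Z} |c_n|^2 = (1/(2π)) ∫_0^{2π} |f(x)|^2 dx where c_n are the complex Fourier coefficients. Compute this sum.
Σ |c_n|^2 = 37/2

Parseval equates the L^2 energy of f (normalised by 1/(2π)) with the ℓ^2 sum of its Fourier coefficients: (1/(2π)) ∫_0^{2π} |f|^2 = Σ |c_n|^2.
Compute the left side: (1/(2π)) [∫_0^π 1^2 dx + ∫_π^{2π} (-6)^2 dx] = (1/(2π)) · (1π + 36π) = (1 + 36)/2 = 37/2.
So Σ_{n ∈ Z} |c_n|^2 = 37/2.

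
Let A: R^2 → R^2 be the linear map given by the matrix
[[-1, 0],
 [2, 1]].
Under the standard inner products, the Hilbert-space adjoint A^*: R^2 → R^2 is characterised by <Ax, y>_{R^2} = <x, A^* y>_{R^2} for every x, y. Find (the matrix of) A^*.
A^* = A^T =
[[-1, 2],
 [0, 1]]

For real matrices with standard dot products, the defining identity <Ax, y> = <x, A^* y> gives (Ax)^T y = x^T (A^*) y, i.e. x^T A^T y = x^T (A^*) y. Since this holds for all x, y, we must have A^* = A^T. Therefore
A^* =
[[-1, 2],
 [0, 1]].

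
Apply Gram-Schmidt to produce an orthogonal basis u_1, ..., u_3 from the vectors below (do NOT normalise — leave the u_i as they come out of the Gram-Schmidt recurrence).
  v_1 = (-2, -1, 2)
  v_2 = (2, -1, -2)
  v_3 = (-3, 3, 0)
Orthogonal basis:
  u_1 = (-2, -1, 2)
  u_2 = (4/9, -16/9, -4/9)
  u_3 = (-3/2, 0, -3/2)

Apply the Gram-Schmidt recurrence
  u_1 = v_1
  u_i = v_i − Σ_{j<i} ((v_i · u_j) / (u_j · u_j)) · u_j.

Step by step this gives:
  u_1 = (-2, -1, 2)
  u_2 = (4/9, -16/9, -4/9)
  u_3 = (-3/2, 0, -3/2)

Orthogonality check:
  u_2 · u_1 = 0 (should be 0)
  u_3 · u_1 = 0 (should be 0)
  u_3 · u_2 = 0 (should be 0)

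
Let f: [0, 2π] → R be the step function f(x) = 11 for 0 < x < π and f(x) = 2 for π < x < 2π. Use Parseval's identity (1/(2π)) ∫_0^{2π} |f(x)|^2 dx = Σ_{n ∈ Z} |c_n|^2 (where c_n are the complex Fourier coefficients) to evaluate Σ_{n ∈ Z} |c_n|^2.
Σ |c_n|^2 = 125/2

Parseval equates the L^2 energy of f (normalised by 1/(2π)) with the ℓ^2 sum of its Fourier coefficients: (1/(2π)) ∫_0^{2π} |f|^2 = Σ |c_n|^2.
Compute the left side: (1/(2π)) [∫_0^π 11^2 dx + ∫_π^{2π} 2^2 dx] = (1/(2π)) · (121π + 4π) = (121 + 4)/2 = 125/2.
So Σ_{n ∈ Z} |c_n|^2 = 125/2.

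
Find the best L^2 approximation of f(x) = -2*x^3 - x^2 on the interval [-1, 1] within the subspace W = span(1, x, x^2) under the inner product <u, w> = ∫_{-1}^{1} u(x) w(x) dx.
g(x) = -x^2 - 6*x/5

The best approximation g ∈ W is the orthogonal projection of f onto W. Writing g = a_0 + a_1 x + a_2 x^2, the coefficients solve the normal equations G · a = b where
  G_{ij} = <φ_i, φ_j> and b_i = <f, φ_i>, with φ_0 = 1, φ_1 = x, φ_2 = x^2.
G =
  [2, 0, 2/3]
  [0, 2/3, 0]
  [2/3, 0, 2/5],
b = (-2/3, -4/5, -2/5).
Solving gives a_0 = 0, a_1 = -6/5, a_2 = -1, so
  g(x) = -x^2 - 6*x/5.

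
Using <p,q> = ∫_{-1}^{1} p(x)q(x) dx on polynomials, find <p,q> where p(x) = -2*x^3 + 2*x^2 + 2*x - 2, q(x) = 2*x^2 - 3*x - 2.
<p,q> = 8/3

Expand the product: p(x)·q(x) = -4*x^5 + 10*x^4 + 2*x^3 - 14*x^2 + 2*x + 4.
∫_{-1}^{1} of each monomial x^k gives [2/(k+1) if k even, 0 if k odd]. Integrating term-by-term (or equivalently evaluating the antiderivative F(x) = -2*x^6/3 + 2*x^5 + x^4/2 - 14*x^3/3 + x^2 + 4*x at the endpoints):
  F(1) − F(−1) = 13/6 − (-1/2) = 8/3.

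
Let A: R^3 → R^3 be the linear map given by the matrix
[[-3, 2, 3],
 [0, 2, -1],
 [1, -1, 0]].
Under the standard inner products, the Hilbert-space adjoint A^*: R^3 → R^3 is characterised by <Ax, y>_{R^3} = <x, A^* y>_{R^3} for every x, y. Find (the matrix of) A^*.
A^* = A^T =
[[-3, 0, 1],
 [2, 2, -1],
 [3, -1, 0]]

For real matrices with standard dot products, the defining identity <Ax, y> = <x, A^* y> gives (Ax)^T y = x^T (A^*) y, i.e. x^T A^T y = x^T (A^*) y. Since this holds for all x, y, we must have A^* = A^T. Therefore
A^* =
[[-3, 0, 1],
 [2, 2, -1],
 [3, -1, 0]].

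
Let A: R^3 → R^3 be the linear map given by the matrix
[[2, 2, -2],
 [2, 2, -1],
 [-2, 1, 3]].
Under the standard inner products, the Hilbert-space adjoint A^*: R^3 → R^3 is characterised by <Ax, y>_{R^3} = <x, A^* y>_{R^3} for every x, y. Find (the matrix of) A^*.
A^* = A^T =
[[2, 2, -2],
 [2, 2, 1],
 [-2, -1, 3]]

For real matrices with standard dot products, the defining identity <Ax, y> = <x, A^* y> gives (Ax)^T y = x^T (A^*) y, i.e. x^T A^T y = x^T (A^*) y. Since this holds for all x, y, we must have A^* = A^T. Therefore
A^* =
[[2, 2, -2],
 [2, 2, 1],
 [-2, -1, 3]].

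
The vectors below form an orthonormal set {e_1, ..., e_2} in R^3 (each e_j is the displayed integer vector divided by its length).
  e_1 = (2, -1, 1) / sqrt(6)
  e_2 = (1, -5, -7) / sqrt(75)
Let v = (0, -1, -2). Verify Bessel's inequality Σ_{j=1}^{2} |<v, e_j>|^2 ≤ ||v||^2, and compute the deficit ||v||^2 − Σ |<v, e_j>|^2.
Σ |<v, e_j>|^2 = 249/50; ||v||^2 = 5; deficit = 1/50

Write each e_j = u_j / sqrt(<u_j, u_j>) where u_j is the displayed integer vector. Then <v, e_j> = <v, u_j> / sqrt(<u_j, u_j>), so |<v, e_j>|^2 = <v, u_j>^2 / <u_j, u_j>.
Coefficients: <v, e_1> = -1/sqrt(6), <v, e_2> = 19/sqrt(75).
Square and sum: Σ |<v, e_j>|^2 = 249/50.
Compute ||v||^2 = v·v = 5.
Deficit = 5 − 249/50 = 1/50 ≥ 0, confirming Bessel's inequality. (The deficit equals ||v − Σ <v,e_j> e_j||^2, the squared distance from v to span{e_j}.)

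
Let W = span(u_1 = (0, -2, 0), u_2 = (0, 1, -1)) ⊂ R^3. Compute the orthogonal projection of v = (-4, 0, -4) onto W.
proj_W(v) = (0, 0, -4)

Set up U = [u_1 | ... | u_2] ∈ R^(3×2). The projector onto W = col(U) is P = U (U^T U)^(-1) U^T.
Compute U^T U =
  [4, -2]
  [-2, 2],
and U^T v = (0, 4).
Solve U^T U · c = U^T v for the coefficients: c = (2, 4). The projection is proj_W(v) = U c.
Check: (v - proj_W(v)) · u_1 = 0  (should be 0).
Check: (v - proj_W(v)) · u_2 = 0  (should be 0).
Result: proj_W(v) = (0, 0, -4).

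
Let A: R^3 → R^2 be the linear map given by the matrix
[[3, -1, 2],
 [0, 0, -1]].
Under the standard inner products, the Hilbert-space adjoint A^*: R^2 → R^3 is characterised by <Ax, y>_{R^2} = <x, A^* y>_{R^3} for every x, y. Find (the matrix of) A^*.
A^* = A^T =
[[3, 0],
 [-1, 0],
 [2, -1]]

For real matrices with standard dot products, the defining identity <Ax, y> = <x, A^* y> gives (Ax)^T y = x^T (A^*) y, i.e. x^T A^T y = x^T (A^*) y. Since this holds for all x, y, we must have A^* = A^T. Therefore
A^* =
[[3, 0],
 [-1, 0],
 [2, -1]].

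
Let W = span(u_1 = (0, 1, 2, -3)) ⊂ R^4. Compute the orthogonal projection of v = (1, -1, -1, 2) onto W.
proj_W(v) = (0, -9/14, -9/7, 27/14)

Set up U = [u_1 | ... | u_1] ∈ R^(4×1). The projector onto W = col(U) is P = U (U^T U)^(-1) U^T.
Compute U^T U =
  [14],
and U^T v = (-9).
Solve U^T U · c = U^T v for the coefficients: c = (-9/14). The projection is proj_W(v) = U c.
Check: (v - proj_W(v)) · u_1 = 0  (should be 0).
Result: proj_W(v) = (0, -9/14, -9/7, 27/14).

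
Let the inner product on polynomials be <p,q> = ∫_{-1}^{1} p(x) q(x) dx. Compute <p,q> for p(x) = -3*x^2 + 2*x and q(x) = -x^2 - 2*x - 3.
<p,q> = 68/15

Expand the product: p(x)·q(x) = 3*x^4 + 4*x^3 + 5*x^2 - 6*x.
∫_{-1}^{1} of each monomial x^k gives [2/(k+1) if k even, 0 if k odd]. Integrating term-by-term (or equivalently evaluating the antiderivative F(x) = 3*x^5/5 + x^4 + 5*x^3/3 - 3*x^2 at the endpoints):
  F(1) − F(−1) = 4/15 − (-64/15) = 68/15.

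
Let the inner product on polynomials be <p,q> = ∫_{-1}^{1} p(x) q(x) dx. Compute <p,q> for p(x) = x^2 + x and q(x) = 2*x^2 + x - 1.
<p,q> = 4/5

Expand the product: p(x)·q(x) = 2*x^4 + 3*x^3 - x.
∫_{-1}^{1} of each monomial x^k gives [2/(k+1) if k even, 0 if k odd]. Integrating term-by-term (or equivalently evaluating the antiderivative F(x) = 2*x^5/5 + 3*x^4/4 - x^2/2 at the endpoints):
  F(1) − F(−1) = 13/20 − (-3/20) = 4/5.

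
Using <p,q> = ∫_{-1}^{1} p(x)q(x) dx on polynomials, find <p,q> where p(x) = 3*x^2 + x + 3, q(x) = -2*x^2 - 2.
<p,q> = -112/5

Expand the product: p(x)·q(x) = -6*x^4 - 2*x^3 - 12*x^2 - 2*x - 6.
∫_{-1}^{1} of each monomial x^k gives [2/(k+1) if k even, 0 if k odd]. Integrating term-by-term (or equivalently evaluating the antiderivative F(x) = -6*x^5/5 - x^4/2 - 4*x^3 - x^2 - 6*x at the endpoints):
  F(1) − F(−1) = -127/10 − (97/10) = -112/5.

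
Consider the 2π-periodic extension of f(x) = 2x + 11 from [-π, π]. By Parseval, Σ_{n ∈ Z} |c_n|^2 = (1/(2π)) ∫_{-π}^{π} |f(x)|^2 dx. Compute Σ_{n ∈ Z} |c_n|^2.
Σ |c_n|^2 = 4π^2/3 + 121

Expand and integrate term by term over [-π, π]:
  ∫ (2x)^2 dx = 4·(2π^3/3); ∫ 2·2·(11)·x dx = 0 (odd integrand); ∫ 11^2 dx = 121·2π.
So (1/(2π)) ∫_{-π}^{π} (2x + 11)^2 dx = 4π^2/3 + 121 = 4π^2/3 + 121.
Parseval ⇒ Σ |c_n|^2 = 4π^2/3 + 121.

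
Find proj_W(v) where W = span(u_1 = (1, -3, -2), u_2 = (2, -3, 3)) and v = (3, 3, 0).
proj_W(v) = (-141/283, 387/283, 198/283)

Set up U = [u_1 | ... | u_2] ∈ R^(3×2). The projector onto W = col(U) is P = U (U^T U)^(-1) U^T.
Compute U^T U =
  [14, 5]
  [5, 22],
and U^T v = (-6, -3).
Solve U^T U · c = U^T v for the coefficients: c = (-117/283, -12/283). The projection is proj_W(v) = U c.
Check: (v - proj_W(v)) · u_1 = 0  (should be 0).
Check: (v - proj_W(v)) · u_2 = 0  (should be 0).
Result: proj_W(v) = (-141/283, 387/283, 198/283).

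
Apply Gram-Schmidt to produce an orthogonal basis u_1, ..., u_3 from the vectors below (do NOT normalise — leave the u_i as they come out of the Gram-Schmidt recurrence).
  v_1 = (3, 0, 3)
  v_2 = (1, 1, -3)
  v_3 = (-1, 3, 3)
Orthogonal basis:
  u_1 = (3, 0, 3)
  u_2 = (2, 1, -2)
  u_3 = (-8/9, 32/9, 8/9)

Apply the Gram-Schmidt recurrence
  u_1 = v_1
  u_i = v_i − Σ_{j<i} ((v_i · u_j) / (u_j · u_j)) · u_j.

Step by step this gives:
  u_1 = (3, 0, 3)
  u_2 = (2, 1, -2)
  u_3 = (-8/9, 32/9, 8/9)

Orthogonality check:
  u_2 · u_1 = 0 (should be 0)
  u_3 · u_1 = 0 (should be 0)
  u_3 · u_2 = 0 (should be 0)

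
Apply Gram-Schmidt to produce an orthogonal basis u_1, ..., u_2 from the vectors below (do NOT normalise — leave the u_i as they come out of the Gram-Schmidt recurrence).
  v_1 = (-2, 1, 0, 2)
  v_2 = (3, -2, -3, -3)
Orthogonal basis:
  u_1 = (-2, 1, 0, 2)
  u_2 = (-1/9, -4/9, -3, 1/9)

Apply the Gram-Schmidt recurrence
  u_1 = v_1
  u_i = v_i − Σ_{j<i} ((v_i · u_j) / (u_j · u_j)) · u_j.

Step by step this gives:
  u_1 = (-2, 1, 0, 2)
  u_2 = (-1/9, -4/9, -3, 1/9)

Orthogonality check:
  u_2 · u_1 = 0 (should be 0)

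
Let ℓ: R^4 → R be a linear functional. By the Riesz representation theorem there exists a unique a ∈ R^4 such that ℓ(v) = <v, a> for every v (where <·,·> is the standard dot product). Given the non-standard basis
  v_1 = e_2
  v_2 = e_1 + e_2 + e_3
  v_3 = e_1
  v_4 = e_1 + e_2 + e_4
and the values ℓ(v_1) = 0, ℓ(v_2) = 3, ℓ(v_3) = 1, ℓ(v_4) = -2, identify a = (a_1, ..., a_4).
a = (1, 0, 2, -3)

Write a = (a_1, ..., a_4) in the standard basis. For each basis vector v_i, ℓ(v_i) = <v_i, a> is a linear equation in the a_j's. Collect the n equations into a matrix system V a = ℓ, where row i of V is v_i (expressed in the standard basis). Since V is invertible (lower-triangular with 1s on the diagonal, up to permutation), solve by back-substitution:
  V =
[[0, 1, 0, 0],
 [1, 1, 1, 0],
 [1, 0, 0, 0],
 [1, 1, 0, 1]]
  V a = (0, 3, 1, -2)
Solving gives a = (1, 0, 2, -3).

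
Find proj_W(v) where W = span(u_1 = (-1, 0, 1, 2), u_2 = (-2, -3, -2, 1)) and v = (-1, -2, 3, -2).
proj_W(v) = (0, 0, 0, 0)

Set up U = [u_1 | ... | u_2] ∈ R^(4×2). The projector onto W = col(U) is P = U (U^T U)^(-1) U^T.
Compute U^T U =
  [6, 2]
  [2, 18],
and U^T v = (0, 0).
Solve U^T U · c = U^T v for the coefficients: c = (0, 0). The projection is proj_W(v) = U c.
Check: (v - proj_W(v)) · u_1 = 0  (should be 0).
Check: (v - proj_W(v)) · u_2 = 0  (should be 0).
Result: proj_W(v) = (0, 0, 0, 0).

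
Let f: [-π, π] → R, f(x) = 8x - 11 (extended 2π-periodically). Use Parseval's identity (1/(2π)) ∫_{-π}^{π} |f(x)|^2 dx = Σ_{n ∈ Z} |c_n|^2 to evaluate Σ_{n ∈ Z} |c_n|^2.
Σ |c_n|^2 = 64π^2/3 + 121

Expand and integrate term by term over [-π, π]:
  ∫ (8x)^2 dx = 64·(2π^3/3); ∫ 2·8·(-11)·x dx = 0 (odd integrand); ∫ (-11)^2 dx = 121·2π.
So (1/(2π)) ∫_{-π}^{π} (8x - 11)^2 dx = 64π^2/3 + 121 = 64π^2/3 + 121.
Parseval ⇒ Σ |c_n|^2 = 64π^2/3 + 121.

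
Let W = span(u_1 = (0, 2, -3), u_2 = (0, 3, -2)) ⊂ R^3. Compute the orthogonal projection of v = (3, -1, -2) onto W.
proj_W(v) = (0, -1, -2)

Set up U = [u_1 | ... | u_2] ∈ R^(3×2). The projector onto W = col(U) is P = U (U^T U)^(-1) U^T.
Compute U^T U =
  [13, 12]
  [12, 13],
and U^T v = (4, 1).
Solve U^T U · c = U^T v for the coefficients: c = (8/5, -7/5). The projection is proj_W(v) = U c.
Check: (v - proj_W(v)) · u_1 = 0  (should be 0).
Check: (v - proj_W(v)) · u_2 = 0  (should be 0).
Result: proj_W(v) = (0, -1, -2).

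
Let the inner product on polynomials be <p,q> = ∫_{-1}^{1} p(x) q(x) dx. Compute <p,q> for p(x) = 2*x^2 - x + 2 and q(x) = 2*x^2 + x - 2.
<p,q> = -106/15

Expand the product: p(x)·q(x) = 4*x^4 - x^2 + 4*x - 4.
∫_{-1}^{1} of each monomial x^k gives [2/(k+1) if k even, 0 if k odd]. Integrating term-by-term (or equivalently evaluating the antiderivative F(x) = 4*x^5/5 - x^3/3 + 2*x^2 - 4*x at the endpoints):
  F(1) − F(−1) = -23/15 − (83/15) = -106/15.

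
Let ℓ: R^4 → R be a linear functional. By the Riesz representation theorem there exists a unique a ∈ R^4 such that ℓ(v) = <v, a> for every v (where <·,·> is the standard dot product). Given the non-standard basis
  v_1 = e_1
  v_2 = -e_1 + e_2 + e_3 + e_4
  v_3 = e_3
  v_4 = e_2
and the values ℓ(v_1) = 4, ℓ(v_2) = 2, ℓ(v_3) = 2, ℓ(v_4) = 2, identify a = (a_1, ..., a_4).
a = (4, 2, 2, 2)

Write a = (a_1, ..., a_4) in the standard basis. For each basis vector v_i, ℓ(v_i) = <v_i, a> is a linear equation in the a_j's. Collect the n equations into a matrix system V a = ℓ, where row i of V is v_i (expressed in the standard basis). Since V is invertible (lower-triangular with 1s on the diagonal, up to permutation), solve by back-substitution:
  V =
[[1, 0, 0, 0],
 [-1, 1, 1, 1],
 [0, 0, 1, 0],
 [0, 1, 0, 0]]
  V a = (4, 2, 2, 2)
Solving gives a = (4, 2, 2, 2).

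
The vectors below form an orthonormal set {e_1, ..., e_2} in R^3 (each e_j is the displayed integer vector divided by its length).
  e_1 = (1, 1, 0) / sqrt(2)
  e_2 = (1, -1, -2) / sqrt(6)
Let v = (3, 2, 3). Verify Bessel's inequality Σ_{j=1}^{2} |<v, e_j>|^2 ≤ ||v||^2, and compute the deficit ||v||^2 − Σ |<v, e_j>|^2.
Σ |<v, e_j>|^2 = 50/3; ||v||^2 = 22; deficit = 16/3

Write each e_j = u_j / sqrt(<u_j, u_j>) where u_j is the displayed integer vector. Then <v, e_j> = <v, u_j> / sqrt(<u_j, u_j>), so |<v, e_j>|^2 = <v, u_j>^2 / <u_j, u_j>.
Coefficients: <v, e_1> = 5/sqrt(2), <v, e_2> = -5/sqrt(6).
Square and sum: Σ |<v, e_j>|^2 = 50/3.
Compute ||v||^2 = v·v = 22.
Deficit = 22 − 50/3 = 16/3 ≥ 0, confirming Bessel's inequality. (The deficit equals ||v − Σ <v,e_j> e_j||^2, the squared distance from v to span{e_j}.)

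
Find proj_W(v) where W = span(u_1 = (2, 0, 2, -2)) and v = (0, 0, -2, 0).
proj_W(v) = (-2/3, 0, -2/3, 2/3)

Set up U = [u_1 | ... | u_1] ∈ R^(4×1). The projector onto W = col(U) is P = U (U^T U)^(-1) U^T.
Compute U^T U =
  [12],
and U^T v = (-4).
Solve U^T U · c = U^T v for the coefficients: c = (-1/3). The projection is proj_W(v) = U c.
Check: (v - proj_W(v)) · u_1 = 0  (should be 0).
Result: proj_W(v) = (-2/3, 0, -2/3, 2/3).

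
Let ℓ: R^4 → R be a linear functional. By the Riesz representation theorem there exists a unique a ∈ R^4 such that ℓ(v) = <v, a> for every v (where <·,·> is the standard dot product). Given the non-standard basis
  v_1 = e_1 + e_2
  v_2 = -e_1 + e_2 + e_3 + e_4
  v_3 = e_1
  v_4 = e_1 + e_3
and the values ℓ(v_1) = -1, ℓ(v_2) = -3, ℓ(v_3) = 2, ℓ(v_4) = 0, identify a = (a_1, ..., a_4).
a = (2, -3, -2, 4)

Write a = (a_1, ..., a_4) in the standard basis. For each basis vector v_i, ℓ(v_i) = <v_i, a> is a linear equation in the a_j's. Collect the n equations into a matrix system V a = ℓ, where row i of V is v_i (expressed in the standard basis). Since V is invertible (lower-triangular with 1s on the diagonal, up to permutation), solve by back-substitution:
  V =
[[1, 1, 0, 0],
 [-1, 1, 1, 1],
 [1, 0, 0, 0],
 [1, 0, 1, 0]]
  V a = (-1, -3, 2, 0)
Solving gives a = (2, -3, -2, 4).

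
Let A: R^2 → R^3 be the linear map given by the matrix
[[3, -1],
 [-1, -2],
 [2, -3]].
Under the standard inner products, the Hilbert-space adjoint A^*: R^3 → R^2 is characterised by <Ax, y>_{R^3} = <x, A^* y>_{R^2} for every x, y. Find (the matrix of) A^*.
A^* = A^T =
[[3, -1, 2],
 [-1, -2, -3]]

For real matrices with standard dot products, the defining identity <Ax, y> = <x, A^* y> gives (Ax)^T y = x^T (A^*) y, i.e. x^T A^T y = x^T (A^*) y. Since this holds for all x, y, we must have A^* = A^T. Therefore
A^* =
[[3, -1, 2],
 [-1, -2, -3]].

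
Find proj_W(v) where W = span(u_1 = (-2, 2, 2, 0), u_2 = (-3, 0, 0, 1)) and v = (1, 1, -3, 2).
proj_W(v) = (3/7, -9/7, -9/7, 2/7)

Set up U = [u_1 | ... | u_2] ∈ R^(4×2). The projector onto W = col(U) is P = U (U^T U)^(-1) U^T.
Compute U^T U =
  [12, 6]
  [6, 10],
and U^T v = (-6, -1).
Solve U^T U · c = U^T v for the coefficients: c = (-9/14, 2/7). The projection is proj_W(v) = U c.
Check: (v - proj_W(v)) · u_1 = 0  (should be 0).
Check: (v - proj_W(v)) · u_2 = 0  (should be 0).
Result: proj_W(v) = (3/7, -9/7, -9/7, 2/7).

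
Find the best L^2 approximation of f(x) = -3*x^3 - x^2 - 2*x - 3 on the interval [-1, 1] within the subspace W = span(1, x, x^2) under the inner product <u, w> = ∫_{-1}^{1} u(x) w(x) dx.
g(x) = -x^2 - 19*x/5 - 3

The best approximation g ∈ W is the orthogonal projection of f onto W. Writing g = a_0 + a_1 x + a_2 x^2, the coefficients solve the normal equations G · a = b where
  G_{ij} = <φ_i, φ_j> and b_i = <f, φ_i>, with φ_0 = 1, φ_1 = x, φ_2 = x^2.
G =
  [2, 0, 2/3]
  [0, 2/3, 0]
  [2/3, 0, 2/5],
b = (-20/3, -38/15, -12/5).
Solving gives a_0 = -3, a_1 = -19/5, a_2 = -1, so
  g(x) = -x^2 - 19*x/5 - 3.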